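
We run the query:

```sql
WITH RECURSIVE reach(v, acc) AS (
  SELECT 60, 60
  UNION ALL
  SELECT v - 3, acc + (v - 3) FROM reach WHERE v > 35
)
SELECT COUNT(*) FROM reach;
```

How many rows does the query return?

Base: v=60, acc=60.
Iteration 1: 60 > 35 holds -> v = 60 - 3 = 57, acc = 60 + 57 = 117.
Iteration 2: 57 > 35 holds -> v = 57 - 3 = 54, acc = 117 + 54 = 171.
Iteration 3: 54 > 35 holds -> v = 54 - 3 = 51, acc = 171 + 51 = 222.
Iteration 4: 51 > 35 holds -> v = 51 - 3 = 48, acc = 222 + 48 = 270.
Iteration 5: 48 > 35 holds -> v = 48 - 3 = 45, acc = 270 + 45 = 315.
Iteration 6: 45 > 35 holds -> v = 45 - 3 = 42, acc = 315 + 42 = 357.
Iteration 7: 42 > 35 holds -> v = 42 - 3 = 39, acc = 357 + 39 = 396.
Iteration 8: 39 > 35 holds -> v = 39 - 3 = 36, acc = 396 + 36 = 432.
Iteration 9: 36 > 35 holds -> v = 36 - 3 = 33, acc = 432 + 33 = 465.
Iteration 10: 33 > 35 fails; recursion stops.
Total rows emitted: 10.

10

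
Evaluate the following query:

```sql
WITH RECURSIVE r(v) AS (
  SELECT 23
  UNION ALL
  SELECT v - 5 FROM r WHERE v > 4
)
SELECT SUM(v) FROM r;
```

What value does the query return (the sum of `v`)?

65

Base: v=23.
Iteration 1: 23 > 4 holds -> v = 23 - 5 = 18.
Iteration 2: 18 > 4 holds -> v = 18 - 5 = 13.
Iteration 3: 13 > 4 holds -> v = 13 - 5 = 8.
Iteration 4: 8 > 4 holds -> v = 8 - 5 = 3.
Iteration 5: 3 > 4 fails; recursion stops.
SUM(v) = 23 + 18 + 13 + 8 + 3 = 65.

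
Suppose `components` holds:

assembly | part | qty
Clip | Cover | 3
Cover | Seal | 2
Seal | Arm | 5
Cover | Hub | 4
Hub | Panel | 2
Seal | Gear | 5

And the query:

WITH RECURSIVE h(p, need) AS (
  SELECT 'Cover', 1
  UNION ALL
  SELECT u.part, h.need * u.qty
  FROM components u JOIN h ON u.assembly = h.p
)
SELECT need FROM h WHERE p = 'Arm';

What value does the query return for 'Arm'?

Base: (Cover, need=1).
Iteration 1: components of {Cover} -> Hub = 1*4 = 4, Seal = 1*2 = 2.
Iteration 2: components of {Hub,Seal} -> Arm = 2*5 = 10, Gear = 2*5 = 10, Panel = 4*2 = 8.
Iteration 3: no further components; recursion stops.

10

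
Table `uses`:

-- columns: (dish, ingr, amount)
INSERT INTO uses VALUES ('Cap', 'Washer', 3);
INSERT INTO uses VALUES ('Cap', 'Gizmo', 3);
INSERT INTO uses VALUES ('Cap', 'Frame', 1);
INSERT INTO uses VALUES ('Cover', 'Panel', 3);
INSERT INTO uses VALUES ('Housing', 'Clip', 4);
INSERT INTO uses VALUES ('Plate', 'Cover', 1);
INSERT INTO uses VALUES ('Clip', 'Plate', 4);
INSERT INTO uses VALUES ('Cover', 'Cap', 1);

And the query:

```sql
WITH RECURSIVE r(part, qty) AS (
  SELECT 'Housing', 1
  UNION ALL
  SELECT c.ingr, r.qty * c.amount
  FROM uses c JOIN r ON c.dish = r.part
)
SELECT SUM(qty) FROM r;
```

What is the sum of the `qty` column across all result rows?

Base: (Housing, qty=1).
Iteration 1: components of {Housing} -> Clip = 1*4 = 4.
Iteration 2: components of {Clip} -> Plate = 4*4 = 16.
Iteration 3: components of {Plate} -> Cover = 16*1 = 16.
Iteration 4: components of {Cover} -> Cap = 16*1 = 16, Panel = 16*3 = 48.
Iteration 5: components of {Cap,Panel} -> Frame = 16*1 = 16, Gizmo = 16*3 = 48, Washer = 16*3 = 48.
Iteration 6: no further components; recursion stops.
SUM(qty) = 1 + 4 + 16 + 16 + 16 + 48 + 16 + 48 + 48 = 213.

213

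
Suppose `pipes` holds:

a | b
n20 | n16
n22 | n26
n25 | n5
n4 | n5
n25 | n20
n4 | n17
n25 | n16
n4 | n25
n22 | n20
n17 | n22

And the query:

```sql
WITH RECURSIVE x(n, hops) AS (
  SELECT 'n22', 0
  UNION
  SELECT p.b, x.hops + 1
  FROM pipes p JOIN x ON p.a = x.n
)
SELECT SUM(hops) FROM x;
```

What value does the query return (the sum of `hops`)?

4

Base: (n22, hops=0).
Iteration 1: edges from {n22} -> (n20, hops=1), (n26, hops=1).
Iteration 2: edges from {n20,n26} -> (n16, hops=2).
Iteration 3: no outgoing edges from {n16}; recursion stops.
SUM(hops) = 0 + 1 + 1 + 2 = 4.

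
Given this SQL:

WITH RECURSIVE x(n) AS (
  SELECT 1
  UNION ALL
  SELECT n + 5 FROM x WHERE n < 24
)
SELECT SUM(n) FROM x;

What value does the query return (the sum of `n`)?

Base: n=1.
Iteration 1: 1 < 24 holds -> n = 1 + 5 = 6.
Iteration 2: 6 < 24 holds -> n = 6 + 5 = 11.
Iteration 3: 11 < 24 holds -> n = 11 + 5 = 16.
Iteration 4: 16 < 24 holds -> n = 16 + 5 = 21.
Iteration 5: 21 < 24 holds -> n = 21 + 5 = 26.
Iteration 6: 26 < 24 fails; recursion stops.
SUM(n) = 1 + 6 + 11 + 16 + 21 + 26 = 81.

81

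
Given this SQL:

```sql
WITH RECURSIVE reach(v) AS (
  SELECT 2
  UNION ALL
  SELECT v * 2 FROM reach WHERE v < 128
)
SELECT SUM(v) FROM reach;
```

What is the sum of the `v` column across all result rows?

Base: v=2.
Iteration 1: 2 < 128 holds -> v = 2 * 2 = 4.
Iteration 2: 4 < 128 holds -> v = 4 * 2 = 8.
Iteration 3: 8 < 128 holds -> v = 8 * 2 = 16.
Iteration 4: 16 < 128 holds -> v = 16 * 2 = 32.
Iteration 5: 32 < 128 holds -> v = 32 * 2 = 64.
Iteration 6: 64 < 128 holds -> v = 64 * 2 = 128.
Iteration 7: 128 < 128 fails; recursion stops.
SUM(v) = 2 + 4 + 8 + 16 + 32 + 64 + 128 = 254.

254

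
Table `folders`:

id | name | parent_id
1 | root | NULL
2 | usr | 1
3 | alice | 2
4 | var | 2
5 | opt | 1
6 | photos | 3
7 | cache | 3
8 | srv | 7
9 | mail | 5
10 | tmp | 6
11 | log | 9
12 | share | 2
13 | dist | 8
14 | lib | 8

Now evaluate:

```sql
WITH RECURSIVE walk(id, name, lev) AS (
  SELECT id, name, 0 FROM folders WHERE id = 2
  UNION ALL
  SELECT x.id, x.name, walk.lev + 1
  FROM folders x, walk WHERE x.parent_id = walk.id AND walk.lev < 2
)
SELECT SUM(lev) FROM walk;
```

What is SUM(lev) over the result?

Base: id=2 (usr) at lev 0.
Iteration 1: rows with parent_id in {2} -> alice (id 3, lev 1), var (id 4, lev 1), share (id 12, lev 1).
Iteration 2: rows with parent_id in {3,4,12} -> photos (id 6, lev 2), cache (id 7, lev 2).
Iteration 3: lev < 2 fails for all current rows; recursion stops.
SUM(lev) = 0 + 1 + 1 + 1 + 2 + 2 = 7.

7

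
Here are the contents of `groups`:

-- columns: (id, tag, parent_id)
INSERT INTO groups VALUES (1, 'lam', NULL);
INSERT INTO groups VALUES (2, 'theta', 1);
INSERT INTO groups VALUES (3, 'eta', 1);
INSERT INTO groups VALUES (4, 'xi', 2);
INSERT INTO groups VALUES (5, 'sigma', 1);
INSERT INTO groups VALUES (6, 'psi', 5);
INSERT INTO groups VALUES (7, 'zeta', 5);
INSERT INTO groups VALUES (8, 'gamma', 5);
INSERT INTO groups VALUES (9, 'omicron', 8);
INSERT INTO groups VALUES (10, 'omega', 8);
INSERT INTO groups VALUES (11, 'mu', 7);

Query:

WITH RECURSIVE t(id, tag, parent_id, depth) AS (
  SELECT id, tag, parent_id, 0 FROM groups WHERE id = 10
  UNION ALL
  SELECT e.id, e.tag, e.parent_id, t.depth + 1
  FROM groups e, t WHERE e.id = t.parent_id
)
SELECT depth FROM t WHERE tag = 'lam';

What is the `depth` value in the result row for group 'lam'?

Base: id=10 (omega), parent_id=8, depth 0.
Iteration 1: join on id=8 -> gamma (id 8, parent_id=5, depth 1).
Iteration 2: join on id=5 -> sigma (id 5, parent_id=1, depth 2).
Iteration 3: join on id=1 -> lam (id 1, parent_id=NULL, depth 3).
Iteration 4: parent_id is NULL; no match; recursion stops.

3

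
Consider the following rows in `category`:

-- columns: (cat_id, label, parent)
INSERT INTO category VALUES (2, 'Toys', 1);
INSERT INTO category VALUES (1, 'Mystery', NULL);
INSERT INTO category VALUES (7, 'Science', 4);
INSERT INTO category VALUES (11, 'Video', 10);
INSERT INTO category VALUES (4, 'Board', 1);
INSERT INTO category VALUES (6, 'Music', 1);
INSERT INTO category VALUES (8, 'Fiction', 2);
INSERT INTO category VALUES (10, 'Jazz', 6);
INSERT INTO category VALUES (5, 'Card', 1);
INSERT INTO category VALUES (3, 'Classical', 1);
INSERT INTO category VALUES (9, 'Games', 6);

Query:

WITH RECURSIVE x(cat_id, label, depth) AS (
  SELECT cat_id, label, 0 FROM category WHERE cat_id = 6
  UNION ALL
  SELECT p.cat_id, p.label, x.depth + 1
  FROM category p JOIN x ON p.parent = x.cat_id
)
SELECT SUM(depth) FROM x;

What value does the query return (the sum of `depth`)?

Base: cat_id=6 (Music) at depth 0.
Iteration 1: rows with parent in {6} -> Games (id 9, depth 1), Jazz (id 10, depth 1).
Iteration 2: rows with parent in {9,10} -> Video (id 11, depth 2).
Iteration 3: no rows with parent in {11}; recursion stops.
SUM(depth) = 0 + 1 + 1 + 2 = 4.

4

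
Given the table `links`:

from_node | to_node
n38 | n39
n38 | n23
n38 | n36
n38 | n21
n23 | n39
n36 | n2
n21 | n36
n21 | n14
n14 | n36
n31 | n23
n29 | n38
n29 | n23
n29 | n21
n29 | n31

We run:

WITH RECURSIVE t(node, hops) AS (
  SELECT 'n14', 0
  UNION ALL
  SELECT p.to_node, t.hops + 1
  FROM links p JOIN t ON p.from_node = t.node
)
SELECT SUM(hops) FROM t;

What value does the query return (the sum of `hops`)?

Base: (n14, hops=0).
Iteration 1: edges from {n14} -> (n36, hops=1).
Iteration 2: edges from {n36} -> (n2, hops=2).
Iteration 3: no outgoing edges from {n2}; recursion stops.
SUM(hops) = 0 + 1 + 2 = 3.

3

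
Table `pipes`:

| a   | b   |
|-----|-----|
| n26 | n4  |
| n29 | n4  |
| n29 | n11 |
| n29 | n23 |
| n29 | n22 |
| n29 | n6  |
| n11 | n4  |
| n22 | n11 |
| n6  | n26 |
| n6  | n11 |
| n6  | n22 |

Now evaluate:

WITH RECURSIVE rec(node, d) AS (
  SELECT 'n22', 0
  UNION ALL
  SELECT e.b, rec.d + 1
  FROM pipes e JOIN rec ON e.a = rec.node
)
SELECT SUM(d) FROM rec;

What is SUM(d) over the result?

3

Base: (n22, d=0).
Iteration 1: edges from {n22} -> (n11, d=1).
Iteration 2: edges from {n11} -> (n4, d=2).
Iteration 3: no outgoing edges from {n4}; recursion stops.
SUM(d) = 0 + 1 + 2 = 3.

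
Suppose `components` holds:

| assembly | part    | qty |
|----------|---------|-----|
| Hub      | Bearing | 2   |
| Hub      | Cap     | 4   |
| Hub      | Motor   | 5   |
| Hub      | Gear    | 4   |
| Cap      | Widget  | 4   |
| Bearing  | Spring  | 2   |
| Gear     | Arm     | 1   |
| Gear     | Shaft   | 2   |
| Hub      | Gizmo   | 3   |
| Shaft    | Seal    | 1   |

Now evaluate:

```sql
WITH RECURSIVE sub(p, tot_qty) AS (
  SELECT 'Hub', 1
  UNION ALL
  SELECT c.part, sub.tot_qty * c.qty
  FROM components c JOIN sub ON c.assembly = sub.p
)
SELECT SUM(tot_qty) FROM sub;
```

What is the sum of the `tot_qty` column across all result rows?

Base: (Hub, tot_qty=1).
Iteration 1: components of {Hub} -> Bearing = 1*2 = 2, Cap = 1*4 = 4, Gear = 1*4 = 4, Gizmo = 1*3 = 3, Motor = 1*5 = 5.
Iteration 2: components of {Bearing,Cap,Gear,Gizmo,Motor} -> Arm = 4*1 = 4, Shaft = 4*2 = 8, Spring = 2*2 = 4, Widget = 4*4 = 16.
Iteration 3: components of {Arm,Shaft,Spring,Widget} -> Seal = 8*1 = 8.
Iteration 4: no further components; recursion stops.
SUM(tot_qty) = 1 + 2 + 4 + 5 + 4 + 3 + 4 + 16 + 4 + 8 + 8 = 59.

59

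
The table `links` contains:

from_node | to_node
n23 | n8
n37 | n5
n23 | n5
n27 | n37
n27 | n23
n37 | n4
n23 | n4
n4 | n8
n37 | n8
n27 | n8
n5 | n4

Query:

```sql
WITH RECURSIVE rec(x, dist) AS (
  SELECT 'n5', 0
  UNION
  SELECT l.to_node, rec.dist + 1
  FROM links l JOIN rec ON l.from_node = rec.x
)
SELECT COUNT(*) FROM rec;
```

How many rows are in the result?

3

Base: (n5, dist=0).
Iteration 1: edges from {n5} -> (n4, dist=1).
Iteration 2: edges from {n4} -> (n8, dist=2).
Iteration 3: no outgoing edges from {n8}; recursion stops.
Total rows emitted: 3.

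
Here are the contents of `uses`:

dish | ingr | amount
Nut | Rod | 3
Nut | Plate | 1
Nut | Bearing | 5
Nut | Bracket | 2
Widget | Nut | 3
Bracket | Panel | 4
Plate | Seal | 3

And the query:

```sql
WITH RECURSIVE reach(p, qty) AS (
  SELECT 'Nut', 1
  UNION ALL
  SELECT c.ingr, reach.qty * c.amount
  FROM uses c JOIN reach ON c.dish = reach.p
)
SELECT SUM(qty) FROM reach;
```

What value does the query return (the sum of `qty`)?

Base: (Nut, qty=1).
Iteration 1: components of {Nut} -> Bearing = 1*5 = 5, Bracket = 1*2 = 2, Plate = 1*1 = 1, Rod = 1*3 = 3.
Iteration 2: components of {Bearing,Bracket,Plate,Rod} -> Panel = 2*4 = 8, Seal = 1*3 = 3.
Iteration 3: no further components; recursion stops.
SUM(qty) = 1 + 2 + 1 + 5 + 3 + 8 + 3 = 23.

23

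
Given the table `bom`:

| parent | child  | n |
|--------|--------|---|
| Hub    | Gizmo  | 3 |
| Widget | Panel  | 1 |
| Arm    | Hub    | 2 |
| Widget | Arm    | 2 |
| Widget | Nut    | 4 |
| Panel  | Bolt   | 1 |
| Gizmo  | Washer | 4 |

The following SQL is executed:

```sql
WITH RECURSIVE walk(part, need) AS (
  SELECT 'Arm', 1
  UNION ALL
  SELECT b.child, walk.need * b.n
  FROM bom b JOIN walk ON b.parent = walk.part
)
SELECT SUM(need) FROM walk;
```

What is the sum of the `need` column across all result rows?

Base: (Arm, need=1).
Iteration 1: components of {Arm} -> Hub = 1*2 = 2.
Iteration 2: components of {Hub} -> Gizmo = 2*3 = 6.
Iteration 3: components of {Gizmo} -> Washer = 6*4 = 24.
Iteration 4: no further components; recursion stops.
SUM(need) = 1 + 2 + 6 + 24 = 33.

33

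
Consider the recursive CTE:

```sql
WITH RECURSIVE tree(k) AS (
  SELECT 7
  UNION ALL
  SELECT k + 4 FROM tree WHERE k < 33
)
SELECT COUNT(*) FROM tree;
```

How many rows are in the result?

Base: k=7.
Iteration 1: 7 < 33 holds -> k = 7 + 4 = 11.
Iteration 2: 11 < 33 holds -> k = 11 + 4 = 15.
Iteration 3: 15 < 33 holds -> k = 15 + 4 = 19.
Iteration 4: 19 < 33 holds -> k = 19 + 4 = 23.
Iteration 5: 23 < 33 holds -> k = 23 + 4 = 27.
Iteration 6: 27 < 33 holds -> k = 27 + 4 = 31.
Iteration 7: 31 < 33 holds -> k = 31 + 4 = 35.
Iteration 8: 35 < 33 fails; recursion stops.
Total rows emitted: 8.

8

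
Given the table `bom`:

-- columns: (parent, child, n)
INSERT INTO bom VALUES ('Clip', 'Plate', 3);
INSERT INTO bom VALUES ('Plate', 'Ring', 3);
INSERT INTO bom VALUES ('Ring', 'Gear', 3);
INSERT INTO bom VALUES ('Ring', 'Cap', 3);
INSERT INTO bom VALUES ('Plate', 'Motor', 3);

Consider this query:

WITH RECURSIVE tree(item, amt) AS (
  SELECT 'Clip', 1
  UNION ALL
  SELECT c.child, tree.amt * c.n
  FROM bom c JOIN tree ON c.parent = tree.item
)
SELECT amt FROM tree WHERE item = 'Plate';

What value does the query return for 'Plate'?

3

Base: (Clip, amt=1).
Iteration 1: components of {Clip} -> Plate = 1*3 = 3.
Iteration 2: components of {Plate} -> Motor = 3*3 = 9, Ring = 3*3 = 9.
Iteration 3: components of {Motor,Ring} -> Cap = 9*3 = 27, Gear = 9*3 = 27.
Iteration 4: no further components; recursion stops.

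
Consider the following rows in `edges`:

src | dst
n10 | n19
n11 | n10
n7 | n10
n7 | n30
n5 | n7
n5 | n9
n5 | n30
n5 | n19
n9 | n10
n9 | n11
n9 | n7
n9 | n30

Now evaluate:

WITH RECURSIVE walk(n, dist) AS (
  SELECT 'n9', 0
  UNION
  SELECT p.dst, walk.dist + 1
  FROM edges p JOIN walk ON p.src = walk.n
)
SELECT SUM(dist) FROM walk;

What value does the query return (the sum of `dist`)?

Base: (n9, dist=0).
Iteration 1: edges from {n9} -> (n10, dist=1), (n11, dist=1), (n30, dist=1), (n7, dist=1).
Iteration 2: edges from {n10,n11,n30,n7} -> (n10, dist=2), (n19, dist=2), (n30, dist=2). [UNION drops 1 duplicate row(s)]
Iteration 3: edges from {n10,n19,n30} -> (n19, dist=3).
Iteration 4: no outgoing edges from {n19}; recursion stops.
SUM(dist) = 0 + 1 + 1 + 1 + 1 + 2 + 2 + 2 + 3 = 13.

13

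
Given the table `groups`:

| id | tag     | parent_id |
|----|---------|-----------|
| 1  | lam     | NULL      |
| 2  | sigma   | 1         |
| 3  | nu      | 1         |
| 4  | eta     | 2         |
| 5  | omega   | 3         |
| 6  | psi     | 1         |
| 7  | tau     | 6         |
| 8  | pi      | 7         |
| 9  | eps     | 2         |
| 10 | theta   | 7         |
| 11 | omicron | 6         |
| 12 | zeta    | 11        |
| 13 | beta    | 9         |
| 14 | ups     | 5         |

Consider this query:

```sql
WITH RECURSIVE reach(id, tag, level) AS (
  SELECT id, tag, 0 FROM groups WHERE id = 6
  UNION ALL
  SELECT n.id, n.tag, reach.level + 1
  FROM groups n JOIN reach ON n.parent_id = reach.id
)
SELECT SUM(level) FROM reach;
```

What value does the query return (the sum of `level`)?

Base: id=6 (psi) at level 0.
Iteration 1: rows with parent_id in {6} -> tau (id 7, level 1), omicron (id 11, level 1).
Iteration 2: rows with parent_id in {7,11} -> pi (id 8, level 2), theta (id 10, level 2), zeta (id 12, level 2).
Iteration 3: no rows with parent_id in {8,10,12}; recursion stops.
SUM(level) = 0 + 1 + 1 + 2 + 2 + 2 = 8.

8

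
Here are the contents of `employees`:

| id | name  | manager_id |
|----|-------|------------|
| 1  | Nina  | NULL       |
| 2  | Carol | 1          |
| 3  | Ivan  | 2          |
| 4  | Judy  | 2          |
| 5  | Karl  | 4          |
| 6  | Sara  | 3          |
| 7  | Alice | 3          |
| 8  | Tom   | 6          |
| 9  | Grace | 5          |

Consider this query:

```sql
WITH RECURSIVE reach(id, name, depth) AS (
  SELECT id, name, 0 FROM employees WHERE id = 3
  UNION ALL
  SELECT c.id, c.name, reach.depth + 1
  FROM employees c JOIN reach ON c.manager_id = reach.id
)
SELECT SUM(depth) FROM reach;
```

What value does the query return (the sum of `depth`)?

Base: id=3 (Ivan) at depth 0.
Iteration 1: rows with manager_id in {3} -> Sara (id 6, depth 1), Alice (id 7, depth 1).
Iteration 2: rows with manager_id in {6,7} -> Tom (id 8, depth 2).
Iteration 3: no rows with manager_id in {8}; recursion stops.
SUM(depth) = 0 + 1 + 1 + 2 = 4.

4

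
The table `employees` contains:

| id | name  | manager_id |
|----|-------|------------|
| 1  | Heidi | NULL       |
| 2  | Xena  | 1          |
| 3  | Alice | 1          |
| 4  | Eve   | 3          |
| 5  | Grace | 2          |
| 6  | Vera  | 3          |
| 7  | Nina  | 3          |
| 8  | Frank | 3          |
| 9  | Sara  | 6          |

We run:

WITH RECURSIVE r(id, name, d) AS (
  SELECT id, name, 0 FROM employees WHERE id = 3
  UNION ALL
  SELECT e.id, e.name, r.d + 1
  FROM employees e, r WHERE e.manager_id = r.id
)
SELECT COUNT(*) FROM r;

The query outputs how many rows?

Base: id=3 (Alice) at d 0.
Iteration 1: rows with manager_id in {3} -> Eve (id 4, d 1), Vera (id 6, d 1), Nina (id 7, d 1), Frank (id 8, d 1).
Iteration 2: rows with manager_id in {4,6,7,8} -> Sara (id 9, d 2).
Iteration 3: no rows with manager_id in {9}; recursion stops.
Total rows emitted: 6.

6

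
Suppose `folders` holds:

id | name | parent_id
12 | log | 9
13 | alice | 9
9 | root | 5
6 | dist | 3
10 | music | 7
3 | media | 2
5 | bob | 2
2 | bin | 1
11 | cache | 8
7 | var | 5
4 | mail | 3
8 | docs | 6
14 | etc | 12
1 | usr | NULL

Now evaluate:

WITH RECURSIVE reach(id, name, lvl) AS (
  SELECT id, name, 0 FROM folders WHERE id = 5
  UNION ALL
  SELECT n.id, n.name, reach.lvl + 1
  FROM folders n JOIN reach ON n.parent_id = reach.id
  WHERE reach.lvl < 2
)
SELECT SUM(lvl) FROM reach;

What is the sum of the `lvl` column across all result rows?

8

Base: id=5 (bob) at lvl 0.
Iteration 1: rows with parent_id in {5} -> var (id 7, lvl 1), root (id 9, lvl 1).
Iteration 2: rows with parent_id in {7,9} -> music (id 10, lvl 2), log (id 12, lvl 2), alice (id 13, lvl 2).
Iteration 3: lvl < 2 fails for all current rows; recursion stops.
SUM(lvl) = 0 + 1 + 1 + 2 + 2 + 2 = 8.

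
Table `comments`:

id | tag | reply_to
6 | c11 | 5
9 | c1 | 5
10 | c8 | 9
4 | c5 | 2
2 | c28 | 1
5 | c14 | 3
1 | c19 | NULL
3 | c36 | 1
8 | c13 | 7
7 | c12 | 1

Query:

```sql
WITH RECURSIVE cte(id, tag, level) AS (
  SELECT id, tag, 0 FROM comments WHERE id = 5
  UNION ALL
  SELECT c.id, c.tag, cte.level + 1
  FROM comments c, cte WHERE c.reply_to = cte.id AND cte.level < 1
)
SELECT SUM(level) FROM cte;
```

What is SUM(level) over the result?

2

Base: id=5 (c14) at level 0.
Iteration 1: rows with reply_to in {5} -> c11 (id 6, level 1), c1 (id 9, level 1).
Iteration 2: level < 1 fails for all current rows; recursion stops.
SUM(level) = 0 + 1 + 1 = 2.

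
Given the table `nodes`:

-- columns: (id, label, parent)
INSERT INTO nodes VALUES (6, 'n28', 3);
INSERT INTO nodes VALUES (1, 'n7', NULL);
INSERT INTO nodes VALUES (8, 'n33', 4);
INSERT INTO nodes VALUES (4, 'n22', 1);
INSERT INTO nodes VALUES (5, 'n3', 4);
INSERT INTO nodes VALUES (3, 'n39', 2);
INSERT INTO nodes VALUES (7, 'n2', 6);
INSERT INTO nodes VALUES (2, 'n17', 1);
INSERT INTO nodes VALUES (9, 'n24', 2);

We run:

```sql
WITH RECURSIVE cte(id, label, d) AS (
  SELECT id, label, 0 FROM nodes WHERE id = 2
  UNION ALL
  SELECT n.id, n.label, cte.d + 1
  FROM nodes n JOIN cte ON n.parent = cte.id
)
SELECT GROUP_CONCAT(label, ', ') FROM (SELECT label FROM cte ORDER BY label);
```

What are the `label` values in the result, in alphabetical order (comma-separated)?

n17, n2, n24, n28, n39

Base: id=2 (n17) at d 0.
Iteration 1: rows with parent in {2} -> n39 (id 3, d 1), n24 (id 9, d 1).
Iteration 2: rows with parent in {3,9} -> n28 (id 6, d 2).
Iteration 3: rows with parent in {6} -> n2 (id 7, d 3).
Iteration 4: no rows with parent in {7}; recursion stops.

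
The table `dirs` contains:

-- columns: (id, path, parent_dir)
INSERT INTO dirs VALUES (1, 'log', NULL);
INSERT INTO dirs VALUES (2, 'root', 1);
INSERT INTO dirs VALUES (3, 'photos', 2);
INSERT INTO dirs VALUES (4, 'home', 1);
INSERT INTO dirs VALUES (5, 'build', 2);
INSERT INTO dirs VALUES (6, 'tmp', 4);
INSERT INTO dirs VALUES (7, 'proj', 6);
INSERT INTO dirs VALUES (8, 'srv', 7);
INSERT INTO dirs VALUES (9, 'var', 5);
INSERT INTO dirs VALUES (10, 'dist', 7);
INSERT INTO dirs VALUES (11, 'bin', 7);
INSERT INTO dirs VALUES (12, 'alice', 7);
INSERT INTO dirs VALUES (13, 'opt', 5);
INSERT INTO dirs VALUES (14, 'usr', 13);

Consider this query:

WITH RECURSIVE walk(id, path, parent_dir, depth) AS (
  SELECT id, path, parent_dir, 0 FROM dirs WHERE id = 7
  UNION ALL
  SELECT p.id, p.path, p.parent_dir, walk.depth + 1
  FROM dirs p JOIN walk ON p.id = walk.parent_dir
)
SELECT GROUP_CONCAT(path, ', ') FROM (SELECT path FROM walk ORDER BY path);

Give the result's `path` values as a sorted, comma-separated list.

Base: id=7 (proj), parent_dir=6, depth 0.
Iteration 1: join on id=6 -> tmp (id 6, parent_dir=4, depth 1).
Iteration 2: join on id=4 -> home (id 4, parent_dir=1, depth 2).
Iteration 3: join on id=1 -> log (id 1, parent_dir=NULL, depth 3).
Iteration 4: parent_dir is NULL; no match; recursion stops.

home, log, proj, tmp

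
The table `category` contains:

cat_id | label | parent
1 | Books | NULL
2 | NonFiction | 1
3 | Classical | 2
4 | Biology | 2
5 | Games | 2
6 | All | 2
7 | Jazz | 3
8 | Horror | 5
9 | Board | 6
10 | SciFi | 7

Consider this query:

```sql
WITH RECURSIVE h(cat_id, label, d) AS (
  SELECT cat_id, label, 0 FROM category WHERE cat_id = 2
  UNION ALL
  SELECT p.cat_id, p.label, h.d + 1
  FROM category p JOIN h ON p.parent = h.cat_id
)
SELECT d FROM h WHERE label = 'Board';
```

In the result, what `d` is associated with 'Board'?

Base: cat_id=2 (NonFiction) at d 0.
Iteration 1: rows with parent in {2} -> Classical (id 3, d 1), Biology (id 4, d 1), Games (id 5, d 1), All (id 6, d 1).
Iteration 2: rows with parent in {3,4,5,6} -> Jazz (id 7, d 2), Horror (id 8, d 2), Board (id 9, d 2).
Iteration 3: rows with parent in {7,8,9} -> SciFi (id 10, d 3).
Iteration 4: no rows with parent in {10}; recursion stops.

2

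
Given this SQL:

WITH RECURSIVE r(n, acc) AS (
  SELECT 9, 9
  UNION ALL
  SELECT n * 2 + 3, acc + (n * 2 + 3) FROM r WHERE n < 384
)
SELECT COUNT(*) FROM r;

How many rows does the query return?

Base: n=9, acc=9.
Iteration 1: 9 < 384 holds -> n = 9 * 2 + 3 = 21, acc = 9 + 21 = 30.
Iteration 2: 21 < 384 holds -> n = 21 * 2 + 3 = 45, acc = 30 + 45 = 75.
Iteration 3: 45 < 384 holds -> n = 45 * 2 + 3 = 93, acc = 75 + 93 = 168.
Iteration 4: 93 < 384 holds -> n = 93 * 2 + 3 = 189, acc = 168 + 189 = 357.
Iteration 5: 189 < 384 holds -> n = 189 * 2 + 3 = 381, acc = 357 + 381 = 738.
Iteration 6: 381 < 384 holds -> n = 381 * 2 + 3 = 765, acc = 738 + 765 = 1503.
Iteration 7: 765 < 384 fails; recursion stops.
Total rows emitted: 7.

7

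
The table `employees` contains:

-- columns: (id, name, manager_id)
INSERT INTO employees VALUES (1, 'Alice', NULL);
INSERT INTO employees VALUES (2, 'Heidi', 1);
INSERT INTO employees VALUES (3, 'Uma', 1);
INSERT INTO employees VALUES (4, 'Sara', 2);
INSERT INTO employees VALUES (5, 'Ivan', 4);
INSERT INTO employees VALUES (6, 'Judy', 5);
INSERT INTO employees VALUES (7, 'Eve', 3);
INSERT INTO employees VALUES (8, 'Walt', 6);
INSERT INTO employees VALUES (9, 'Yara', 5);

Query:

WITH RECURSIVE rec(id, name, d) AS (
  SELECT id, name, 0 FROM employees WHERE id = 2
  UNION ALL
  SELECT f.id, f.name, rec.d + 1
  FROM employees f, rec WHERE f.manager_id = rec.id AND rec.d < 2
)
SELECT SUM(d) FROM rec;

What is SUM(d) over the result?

Base: id=2 (Heidi) at d 0.
Iteration 1: rows with manager_id in {2} -> Sara (id 4, d 1).
Iteration 2: rows with manager_id in {4} -> Ivan (id 5, d 2).
Iteration 3: d < 2 fails for all current rows; recursion stops.
SUM(d) = 0 + 1 + 2 = 3.

3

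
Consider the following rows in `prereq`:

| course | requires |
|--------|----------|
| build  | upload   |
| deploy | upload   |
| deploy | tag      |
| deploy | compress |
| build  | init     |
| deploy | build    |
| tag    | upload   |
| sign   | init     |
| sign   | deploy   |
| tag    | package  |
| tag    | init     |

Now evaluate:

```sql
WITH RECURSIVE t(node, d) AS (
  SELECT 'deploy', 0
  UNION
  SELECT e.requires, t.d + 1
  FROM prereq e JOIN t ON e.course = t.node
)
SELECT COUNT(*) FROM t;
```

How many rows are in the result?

8

Base: (deploy, d=0).
Iteration 1: edges from {deploy} -> (build, d=1), (compress, d=1), (tag, d=1), (upload, d=1).
Iteration 2: edges from {build,compress,tag,upload} -> (init, d=2), (package, d=2), (upload, d=2). [UNION drops 2 duplicate row(s)]
Iteration 3: no outgoing edges from {init,package,upload}; recursion stops.
Total rows emitted: 8.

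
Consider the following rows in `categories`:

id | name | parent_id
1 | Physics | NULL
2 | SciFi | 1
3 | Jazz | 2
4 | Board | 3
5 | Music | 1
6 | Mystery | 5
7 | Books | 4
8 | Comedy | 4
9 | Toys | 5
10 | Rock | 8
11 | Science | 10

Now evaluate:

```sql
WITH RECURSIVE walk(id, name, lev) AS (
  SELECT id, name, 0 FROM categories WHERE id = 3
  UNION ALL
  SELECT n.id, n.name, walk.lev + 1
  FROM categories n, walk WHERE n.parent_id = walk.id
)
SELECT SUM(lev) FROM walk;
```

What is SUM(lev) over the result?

Base: id=3 (Jazz) at lev 0.
Iteration 1: rows with parent_id in {3} -> Board (id 4, lev 1).
Iteration 2: rows with parent_id in {4} -> Books (id 7, lev 2), Comedy (id 8, lev 2).
Iteration 3: rows with parent_id in {7,8} -> Rock (id 10, lev 3).
Iteration 4: rows with parent_id in {10} -> Science (id 11, lev 4).
Iteration 5: no rows with parent_id in {11}; recursion stops.
SUM(lev) = 0 + 1 + 2 + 2 + 3 + 4 = 12.

12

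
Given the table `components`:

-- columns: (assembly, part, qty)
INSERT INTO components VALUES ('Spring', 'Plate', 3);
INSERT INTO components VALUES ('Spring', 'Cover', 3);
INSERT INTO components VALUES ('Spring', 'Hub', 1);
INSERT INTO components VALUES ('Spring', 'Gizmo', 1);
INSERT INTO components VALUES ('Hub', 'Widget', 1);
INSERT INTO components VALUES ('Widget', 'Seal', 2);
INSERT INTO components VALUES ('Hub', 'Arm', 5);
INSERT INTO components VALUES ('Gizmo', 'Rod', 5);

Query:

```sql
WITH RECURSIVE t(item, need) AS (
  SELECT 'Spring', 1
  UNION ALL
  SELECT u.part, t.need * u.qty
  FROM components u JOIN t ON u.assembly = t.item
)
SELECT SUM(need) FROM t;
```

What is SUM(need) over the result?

Base: (Spring, need=1).
Iteration 1: components of {Spring} -> Cover = 1*3 = 3, Gizmo = 1*1 = 1, Hub = 1*1 = 1, Plate = 1*3 = 3.
Iteration 2: components of {Cover,Gizmo,Hub,Plate} -> Arm = 1*5 = 5, Rod = 1*5 = 5, Widget = 1*1 = 1.
Iteration 3: components of {Arm,Rod,Widget} -> Seal = 1*2 = 2.
Iteration 4: no further components; recursion stops.
SUM(need) = 1 + 3 + 3 + 1 + 1 + 1 + 5 + 5 + 2 = 22.

22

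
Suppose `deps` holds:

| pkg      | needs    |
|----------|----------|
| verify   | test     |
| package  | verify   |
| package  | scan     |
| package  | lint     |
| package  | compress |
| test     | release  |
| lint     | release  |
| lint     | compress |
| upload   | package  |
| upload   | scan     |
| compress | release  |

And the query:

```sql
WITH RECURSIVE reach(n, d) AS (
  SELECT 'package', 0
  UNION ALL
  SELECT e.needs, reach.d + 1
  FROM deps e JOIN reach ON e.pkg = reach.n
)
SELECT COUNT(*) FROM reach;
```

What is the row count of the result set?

11

Base: (package, d=0).
Iteration 1: edges from {package} -> (compress, d=1), (lint, d=1), (scan, d=1), (verify, d=1).
Iteration 2: edges from {compress,lint,scan,verify} -> (compress, d=2), (release, d=2) x2, (test, d=2). [UNION ALL keeps all 4 new rows, including repeats]
Iteration 3: edges from {compress,release,test} -> (release, d=3) x2. [UNION ALL keeps all 2 new rows, including repeats]
Iteration 4: no outgoing edges from {release}; recursion stops.
Total rows emitted: 11.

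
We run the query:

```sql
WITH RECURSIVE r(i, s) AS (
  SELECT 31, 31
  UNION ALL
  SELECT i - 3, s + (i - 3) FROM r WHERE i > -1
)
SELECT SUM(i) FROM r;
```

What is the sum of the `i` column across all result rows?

Base: i=31, s=31.
Iteration 1: 31 > -1 holds -> i = 31 - 3 = 28, s = 31 + 28 = 59.
Iteration 2: 28 > -1 holds -> i = 28 - 3 = 25, s = 59 + 25 = 84.
Iteration 3: 25 > -1 holds -> i = 25 - 3 = 22, s = 84 + 22 = 106.
Iteration 4: 22 > -1 holds -> i = 22 - 3 = 19, s = 106 + 19 = 125.
Iteration 5: 19 > -1 holds -> i = 19 - 3 = 16, s = 125 + 16 = 141.
Iteration 6: 16 > -1 holds -> i = 16 - 3 = 13, s = 141 + 13 = 154.
Iteration 7: 13 > -1 holds -> i = 13 - 3 = 10, s = 154 + 10 = 164.
Iteration 8: 10 > -1 holds -> i = 10 - 3 = 7, s = 164 + 7 = 171.
Iteration 9: 7 > -1 holds -> i = 7 - 3 = 4, s = 171 + 4 = 175.
Iteration 10: 4 > -1 holds -> i = 4 - 3 = 1, s = 175 + 1 = 176.
Iteration 11: 1 > -1 holds -> i = 1 - 3 = -2, s = 176 + -2 = 174.
Iteration 12: -2 > -1 fails; recursion stops.
SUM(i) = 31 + 28 + 25 + 22 + 19 + 16 + 13 + 10 + 7 + 4 + 1 + -2 = 174.

174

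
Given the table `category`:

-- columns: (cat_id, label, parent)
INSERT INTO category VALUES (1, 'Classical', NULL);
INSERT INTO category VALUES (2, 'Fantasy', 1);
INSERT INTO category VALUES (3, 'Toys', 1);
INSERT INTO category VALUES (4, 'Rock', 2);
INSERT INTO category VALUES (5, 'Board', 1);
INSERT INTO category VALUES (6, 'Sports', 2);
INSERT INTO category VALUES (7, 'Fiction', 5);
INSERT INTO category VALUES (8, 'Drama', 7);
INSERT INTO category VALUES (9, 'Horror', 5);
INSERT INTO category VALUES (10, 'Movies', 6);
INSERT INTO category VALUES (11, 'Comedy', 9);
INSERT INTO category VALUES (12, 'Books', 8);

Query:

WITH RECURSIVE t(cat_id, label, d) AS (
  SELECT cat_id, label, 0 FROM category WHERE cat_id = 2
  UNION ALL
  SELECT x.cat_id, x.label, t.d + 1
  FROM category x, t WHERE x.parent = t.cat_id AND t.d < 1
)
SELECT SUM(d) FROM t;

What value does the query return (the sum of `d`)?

2

Base: cat_id=2 (Fantasy) at d 0.
Iteration 1: rows with parent in {2} -> Rock (id 4, d 1), Sports (id 6, d 1).
Iteration 2: d < 1 fails for all current rows; recursion stops.
SUM(d) = 0 + 1 + 1 = 2.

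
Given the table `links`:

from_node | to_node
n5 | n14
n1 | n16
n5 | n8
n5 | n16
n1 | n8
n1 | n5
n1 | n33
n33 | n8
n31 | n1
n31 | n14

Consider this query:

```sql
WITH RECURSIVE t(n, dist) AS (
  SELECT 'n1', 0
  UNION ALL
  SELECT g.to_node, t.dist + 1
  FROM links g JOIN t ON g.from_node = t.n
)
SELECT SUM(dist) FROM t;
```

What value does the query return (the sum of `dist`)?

Base: (n1, dist=0).
Iteration 1: edges from {n1} -> (n16, dist=1), (n33, dist=1), (n5, dist=1), (n8, dist=1).
Iteration 2: edges from {n16,n33,n5,n8} -> (n14, dist=2), (n16, dist=2), (n8, dist=2) x2. [UNION ALL keeps all 4 new rows, including repeats]
Iteration 3: no outgoing edges from {n14,n16,n8}; recursion stops.
SUM(dist) = 0 + 1 + 1 + 1 + 1 + 2 + 2 + 2 + 2 = 12.

12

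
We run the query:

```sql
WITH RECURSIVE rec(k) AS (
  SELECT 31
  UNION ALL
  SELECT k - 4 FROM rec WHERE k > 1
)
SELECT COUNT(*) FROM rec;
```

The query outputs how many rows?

Base: k=31.
Iteration 1: 31 > 1 holds -> k = 31 - 4 = 27.
Iteration 2: 27 > 1 holds -> k = 27 - 4 = 23.
Iteration 3: 23 > 1 holds -> k = 23 - 4 = 19.
Iteration 4: 19 > 1 holds -> k = 19 - 4 = 15.
Iteration 5: 15 > 1 holds -> k = 15 - 4 = 11.
Iteration 6: 11 > 1 holds -> k = 11 - 4 = 7.
Iteration 7: 7 > 1 holds -> k = 7 - 4 = 3.
Iteration 8: 3 > 1 holds -> k = 3 - 4 = -1.
Iteration 9: -1 > 1 fails; recursion stops.
Total rows emitted: 9.

9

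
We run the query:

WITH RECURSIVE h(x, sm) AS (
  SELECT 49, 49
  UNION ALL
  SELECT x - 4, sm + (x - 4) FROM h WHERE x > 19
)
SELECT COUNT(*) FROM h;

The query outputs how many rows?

9

Base: x=49, sm=49.
Iteration 1: 49 > 19 holds -> x = 49 - 4 = 45, sm = 49 + 45 = 94.
Iteration 2: 45 > 19 holds -> x = 45 - 4 = 41, sm = 94 + 41 = 135.
Iteration 3: 41 > 19 holds -> x = 41 - 4 = 37, sm = 135 + 37 = 172.
Iteration 4: 37 > 19 holds -> x = 37 - 4 = 33, sm = 172 + 33 = 205.
Iteration 5: 33 > 19 holds -> x = 33 - 4 = 29, sm = 205 + 29 = 234.
Iteration 6: 29 > 19 holds -> x = 29 - 4 = 25, sm = 234 + 25 = 259.
Iteration 7: 25 > 19 holds -> x = 25 - 4 = 21, sm = 259 + 21 = 280.
Iteration 8: 21 > 19 holds -> x = 21 - 4 = 17, sm = 280 + 17 = 297.
Iteration 9: 17 > 19 fails; recursion stops.
Total rows emitted: 9.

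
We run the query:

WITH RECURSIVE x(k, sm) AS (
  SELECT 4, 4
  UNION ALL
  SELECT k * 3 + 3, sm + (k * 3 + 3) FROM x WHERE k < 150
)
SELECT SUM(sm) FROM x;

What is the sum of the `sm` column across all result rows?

962

Base: k=4, sm=4.
Iteration 1: 4 < 150 holds -> k = 4 * 3 + 3 = 15, sm = 4 + 15 = 19.
Iteration 2: 15 < 150 holds -> k = 15 * 3 + 3 = 48, sm = 19 + 48 = 67.
Iteration 3: 48 < 150 holds -> k = 48 * 3 + 3 = 147, sm = 67 + 147 = 214.
Iteration 4: 147 < 150 holds -> k = 147 * 3 + 3 = 444, sm = 214 + 444 = 658.
Iteration 5: 444 < 150 fails; recursion stops.
SUM(sm) = 4 + 19 + 67 + 214 + 658 = 962.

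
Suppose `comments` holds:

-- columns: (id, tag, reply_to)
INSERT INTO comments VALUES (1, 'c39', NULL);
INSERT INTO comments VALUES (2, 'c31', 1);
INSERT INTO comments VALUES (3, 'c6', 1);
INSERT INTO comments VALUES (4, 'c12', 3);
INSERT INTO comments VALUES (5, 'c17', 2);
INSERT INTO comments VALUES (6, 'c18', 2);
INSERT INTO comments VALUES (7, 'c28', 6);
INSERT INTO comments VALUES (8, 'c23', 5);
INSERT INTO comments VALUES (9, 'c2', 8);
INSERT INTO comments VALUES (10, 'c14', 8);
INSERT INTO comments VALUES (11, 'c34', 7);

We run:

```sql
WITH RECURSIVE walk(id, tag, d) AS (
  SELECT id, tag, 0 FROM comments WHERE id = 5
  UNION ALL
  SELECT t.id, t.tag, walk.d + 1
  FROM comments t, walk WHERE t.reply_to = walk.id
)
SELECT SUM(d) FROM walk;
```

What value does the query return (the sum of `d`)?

5

Base: id=5 (c17) at d 0.
Iteration 1: rows with reply_to in {5} -> c23 (id 8, d 1).
Iteration 2: rows with reply_to in {8} -> c2 (id 9, d 2), c14 (id 10, d 2).
Iteration 3: no rows with reply_to in {9,10}; recursion stops.
SUM(d) = 0 + 1 + 2 + 2 = 5.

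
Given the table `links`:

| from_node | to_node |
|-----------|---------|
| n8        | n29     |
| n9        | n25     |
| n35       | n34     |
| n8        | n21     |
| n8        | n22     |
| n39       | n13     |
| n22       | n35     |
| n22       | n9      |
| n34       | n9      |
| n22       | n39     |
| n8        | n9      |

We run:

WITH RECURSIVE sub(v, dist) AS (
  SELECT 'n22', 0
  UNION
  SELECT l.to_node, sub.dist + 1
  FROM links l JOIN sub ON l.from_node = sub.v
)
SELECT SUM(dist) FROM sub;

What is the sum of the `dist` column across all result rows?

16

Base: (n22, dist=0).
Iteration 1: edges from {n22} -> (n35, dist=1), (n39, dist=1), (n9, dist=1).
Iteration 2: edges from {n35,n39,n9} -> (n13, dist=2), (n25, dist=2), (n34, dist=2).
Iteration 3: edges from {n13,n25,n34} -> (n9, dist=3).
Iteration 4: edges from {n9} -> (n25, dist=4).
Iteration 5: no outgoing edges from {n25}; recursion stops.
SUM(dist) = 0 + 1 + 1 + 1 + 2 + 2 + 2 + 3 + 4 = 16.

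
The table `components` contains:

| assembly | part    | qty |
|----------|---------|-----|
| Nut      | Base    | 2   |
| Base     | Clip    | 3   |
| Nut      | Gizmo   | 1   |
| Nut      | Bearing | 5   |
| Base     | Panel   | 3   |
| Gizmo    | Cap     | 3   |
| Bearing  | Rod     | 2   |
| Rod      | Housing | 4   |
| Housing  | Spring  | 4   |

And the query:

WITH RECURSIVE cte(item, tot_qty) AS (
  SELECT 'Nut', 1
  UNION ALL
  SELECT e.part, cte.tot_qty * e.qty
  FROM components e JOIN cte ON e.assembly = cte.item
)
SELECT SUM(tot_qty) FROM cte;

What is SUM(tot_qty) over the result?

Base: (Nut, tot_qty=1).
Iteration 1: components of {Nut} -> Base = 1*2 = 2, Bearing = 1*5 = 5, Gizmo = 1*1 = 1.
Iteration 2: components of {Base,Bearing,Gizmo} -> Cap = 1*3 = 3, Clip = 2*3 = 6, Panel = 2*3 = 6, Rod = 5*2 = 10.
Iteration 3: components of {Cap,Clip,Panel,Rod} -> Housing = 10*4 = 40.
Iteration 4: components of {Housing} -> Spring = 40*4 = 160.
Iteration 5: no further components; recursion stops.
SUM(tot_qty) = 1 + 2 + 1 + 5 + 6 + 6 + 3 + 10 + 40 + 160 = 234.

234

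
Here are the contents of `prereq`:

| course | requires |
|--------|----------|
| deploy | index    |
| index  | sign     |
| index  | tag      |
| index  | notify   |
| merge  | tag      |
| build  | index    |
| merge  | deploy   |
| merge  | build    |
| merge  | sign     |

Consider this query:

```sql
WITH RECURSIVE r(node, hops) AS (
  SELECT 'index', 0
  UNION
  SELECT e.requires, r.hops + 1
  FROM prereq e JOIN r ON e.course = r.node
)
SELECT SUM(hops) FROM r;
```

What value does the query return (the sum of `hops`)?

3

Base: (index, hops=0).
Iteration 1: edges from {index} -> (notify, hops=1), (sign, hops=1), (tag, hops=1).
Iteration 2: no outgoing edges from {notify,sign,tag}; recursion stops.
SUM(hops) = 0 + 1 + 1 + 1 = 3.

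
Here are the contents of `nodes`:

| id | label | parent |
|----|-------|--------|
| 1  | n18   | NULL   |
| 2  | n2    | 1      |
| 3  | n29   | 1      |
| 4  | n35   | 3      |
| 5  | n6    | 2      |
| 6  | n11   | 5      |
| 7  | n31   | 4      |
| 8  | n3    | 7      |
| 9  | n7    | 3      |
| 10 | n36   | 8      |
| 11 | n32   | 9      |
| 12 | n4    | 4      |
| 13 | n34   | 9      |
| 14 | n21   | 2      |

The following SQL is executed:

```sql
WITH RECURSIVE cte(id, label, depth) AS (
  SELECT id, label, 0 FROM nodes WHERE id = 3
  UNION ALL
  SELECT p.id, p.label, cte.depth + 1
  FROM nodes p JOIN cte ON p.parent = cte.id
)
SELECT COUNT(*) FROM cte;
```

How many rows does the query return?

Base: id=3 (n29) at depth 0.
Iteration 1: rows with parent in {3} -> n35 (id 4, depth 1), n7 (id 9, depth 1).
Iteration 2: rows with parent in {4,9} -> n31 (id 7, depth 2), n32 (id 11, depth 2), n4 (id 12, depth 2), n34 (id 13, depth 2).
Iteration 3: rows with parent in {7,11,12,13} -> n3 (id 8, depth 3).
Iteration 4: rows with parent in {8} -> n36 (id 10, depth 4).
Iteration 5: no rows with parent in {10}; recursion stops.
Total rows emitted: 9.

9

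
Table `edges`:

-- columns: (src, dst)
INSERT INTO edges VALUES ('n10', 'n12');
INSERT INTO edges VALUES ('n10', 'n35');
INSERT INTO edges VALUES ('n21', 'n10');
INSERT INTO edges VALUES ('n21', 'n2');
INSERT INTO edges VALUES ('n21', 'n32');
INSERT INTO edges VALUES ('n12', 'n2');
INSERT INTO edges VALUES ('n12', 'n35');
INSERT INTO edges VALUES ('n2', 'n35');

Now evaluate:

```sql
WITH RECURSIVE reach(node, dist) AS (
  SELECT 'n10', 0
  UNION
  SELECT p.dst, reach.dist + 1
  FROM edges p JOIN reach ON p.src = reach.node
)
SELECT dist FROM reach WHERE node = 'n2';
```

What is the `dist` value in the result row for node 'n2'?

2

Base: (n10, dist=0).
Iteration 1: edges from {n10} -> (n12, dist=1), (n35, dist=1).
Iteration 2: edges from {n12,n35} -> (n2, dist=2), (n35, dist=2).
Iteration 3: edges from {n2,n35} -> (n35, dist=3).
Iteration 4: no outgoing edges from {n35}; recursion stops.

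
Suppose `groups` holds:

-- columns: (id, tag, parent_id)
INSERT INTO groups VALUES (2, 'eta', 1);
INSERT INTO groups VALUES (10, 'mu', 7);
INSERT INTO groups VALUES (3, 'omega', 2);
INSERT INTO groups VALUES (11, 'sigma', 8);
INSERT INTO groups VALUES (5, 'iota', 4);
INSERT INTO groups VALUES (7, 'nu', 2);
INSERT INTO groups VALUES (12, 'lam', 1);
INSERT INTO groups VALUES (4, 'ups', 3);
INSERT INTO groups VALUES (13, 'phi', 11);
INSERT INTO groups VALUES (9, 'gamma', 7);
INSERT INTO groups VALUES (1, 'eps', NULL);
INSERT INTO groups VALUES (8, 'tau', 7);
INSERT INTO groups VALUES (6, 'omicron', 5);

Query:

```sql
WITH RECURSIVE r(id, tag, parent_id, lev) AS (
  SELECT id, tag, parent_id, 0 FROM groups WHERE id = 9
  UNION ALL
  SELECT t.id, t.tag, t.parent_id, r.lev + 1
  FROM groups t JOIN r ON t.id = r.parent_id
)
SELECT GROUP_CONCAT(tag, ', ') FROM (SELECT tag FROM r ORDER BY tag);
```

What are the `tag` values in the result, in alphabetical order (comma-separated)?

Base: id=9 (gamma), parent_id=7, lev 0.
Iteration 1: join on id=7 -> nu (id 7, parent_id=2, lev 1).
Iteration 2: join on id=2 -> eta (id 2, parent_id=1, lev 2).
Iteration 3: join on id=1 -> eps (id 1, parent_id=NULL, lev 3).
Iteration 4: parent_id is NULL; no match; recursion stops.

eps, eta, gamma, nu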